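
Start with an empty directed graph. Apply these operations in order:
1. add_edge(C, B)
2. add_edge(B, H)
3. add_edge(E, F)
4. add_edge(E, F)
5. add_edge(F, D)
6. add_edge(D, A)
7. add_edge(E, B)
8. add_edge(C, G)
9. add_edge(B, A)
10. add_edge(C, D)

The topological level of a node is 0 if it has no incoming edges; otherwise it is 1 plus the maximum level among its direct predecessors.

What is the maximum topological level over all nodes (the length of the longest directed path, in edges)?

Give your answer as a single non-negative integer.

Op 1: add_edge(C, B). Edges now: 1
Op 2: add_edge(B, H). Edges now: 2
Op 3: add_edge(E, F). Edges now: 3
Op 4: add_edge(E, F) (duplicate, no change). Edges now: 3
Op 5: add_edge(F, D). Edges now: 4
Op 6: add_edge(D, A). Edges now: 5
Op 7: add_edge(E, B). Edges now: 6
Op 8: add_edge(C, G). Edges now: 7
Op 9: add_edge(B, A). Edges now: 8
Op 10: add_edge(C, D). Edges now: 9
Compute levels (Kahn BFS):
  sources (in-degree 0): C, E
  process C: level=0
    C->B: in-degree(B)=1, level(B)>=1
    C->D: in-degree(D)=1, level(D)>=1
    C->G: in-degree(G)=0, level(G)=1, enqueue
  process E: level=0
    E->B: in-degree(B)=0, level(B)=1, enqueue
    E->F: in-degree(F)=0, level(F)=1, enqueue
  process G: level=1
  process B: level=1
    B->A: in-degree(A)=1, level(A)>=2
    B->H: in-degree(H)=0, level(H)=2, enqueue
  process F: level=1
    F->D: in-degree(D)=0, level(D)=2, enqueue
  process H: level=2
  process D: level=2
    D->A: in-degree(A)=0, level(A)=3, enqueue
  process A: level=3
All levels: A:3, B:1, C:0, D:2, E:0, F:1, G:1, H:2
max level = 3

Answer: 3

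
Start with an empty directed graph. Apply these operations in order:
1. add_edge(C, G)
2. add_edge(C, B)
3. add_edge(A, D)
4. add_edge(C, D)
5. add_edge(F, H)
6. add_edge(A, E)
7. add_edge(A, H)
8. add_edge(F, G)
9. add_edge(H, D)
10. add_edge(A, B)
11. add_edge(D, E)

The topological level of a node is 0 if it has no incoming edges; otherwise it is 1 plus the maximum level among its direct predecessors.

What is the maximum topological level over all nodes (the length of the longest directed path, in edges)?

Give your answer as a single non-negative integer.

Answer: 3

Derivation:
Op 1: add_edge(C, G). Edges now: 1
Op 2: add_edge(C, B). Edges now: 2
Op 3: add_edge(A, D). Edges now: 3
Op 4: add_edge(C, D). Edges now: 4
Op 5: add_edge(F, H). Edges now: 5
Op 6: add_edge(A, E). Edges now: 6
Op 7: add_edge(A, H). Edges now: 7
Op 8: add_edge(F, G). Edges now: 8
Op 9: add_edge(H, D). Edges now: 9
Op 10: add_edge(A, B). Edges now: 10
Op 11: add_edge(D, E). Edges now: 11
Compute levels (Kahn BFS):
  sources (in-degree 0): A, C, F
  process A: level=0
    A->B: in-degree(B)=1, level(B)>=1
    A->D: in-degree(D)=2, level(D)>=1
    A->E: in-degree(E)=1, level(E)>=1
    A->H: in-degree(H)=1, level(H)>=1
  process C: level=0
    C->B: in-degree(B)=0, level(B)=1, enqueue
    C->D: in-degree(D)=1, level(D)>=1
    C->G: in-degree(G)=1, level(G)>=1
  process F: level=0
    F->G: in-degree(G)=0, level(G)=1, enqueue
    F->H: in-degree(H)=0, level(H)=1, enqueue
  process B: level=1
  process G: level=1
  process H: level=1
    H->D: in-degree(D)=0, level(D)=2, enqueue
  process D: level=2
    D->E: in-degree(E)=0, level(E)=3, enqueue
  process E: level=3
All levels: A:0, B:1, C:0, D:2, E:3, F:0, G:1, H:1
max level = 3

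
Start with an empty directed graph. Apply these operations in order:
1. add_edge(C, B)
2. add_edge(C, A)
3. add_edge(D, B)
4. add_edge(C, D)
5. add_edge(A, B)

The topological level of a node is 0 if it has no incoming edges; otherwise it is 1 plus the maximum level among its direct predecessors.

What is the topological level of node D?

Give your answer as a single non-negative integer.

Answer: 1

Derivation:
Op 1: add_edge(C, B). Edges now: 1
Op 2: add_edge(C, A). Edges now: 2
Op 3: add_edge(D, B). Edges now: 3
Op 4: add_edge(C, D). Edges now: 4
Op 5: add_edge(A, B). Edges now: 5
Compute levels (Kahn BFS):
  sources (in-degree 0): C
  process C: level=0
    C->A: in-degree(A)=0, level(A)=1, enqueue
    C->B: in-degree(B)=2, level(B)>=1
    C->D: in-degree(D)=0, level(D)=1, enqueue
  process A: level=1
    A->B: in-degree(B)=1, level(B)>=2
  process D: level=1
    D->B: in-degree(B)=0, level(B)=2, enqueue
  process B: level=2
All levels: A:1, B:2, C:0, D:1
level(D) = 1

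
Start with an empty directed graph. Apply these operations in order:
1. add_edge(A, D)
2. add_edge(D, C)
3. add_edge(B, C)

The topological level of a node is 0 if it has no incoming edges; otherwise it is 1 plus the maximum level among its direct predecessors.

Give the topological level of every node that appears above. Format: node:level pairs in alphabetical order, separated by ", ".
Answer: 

Answer: A:0, B:0, C:2, D:1

Derivation:
Op 1: add_edge(A, D). Edges now: 1
Op 2: add_edge(D, C). Edges now: 2
Op 3: add_edge(B, C). Edges now: 3
Compute levels (Kahn BFS):
  sources (in-degree 0): A, B
  process A: level=0
    A->D: in-degree(D)=0, level(D)=1, enqueue
  process B: level=0
    B->C: in-degree(C)=1, level(C)>=1
  process D: level=1
    D->C: in-degree(C)=0, level(C)=2, enqueue
  process C: level=2
All levels: A:0, B:0, C:2, D:1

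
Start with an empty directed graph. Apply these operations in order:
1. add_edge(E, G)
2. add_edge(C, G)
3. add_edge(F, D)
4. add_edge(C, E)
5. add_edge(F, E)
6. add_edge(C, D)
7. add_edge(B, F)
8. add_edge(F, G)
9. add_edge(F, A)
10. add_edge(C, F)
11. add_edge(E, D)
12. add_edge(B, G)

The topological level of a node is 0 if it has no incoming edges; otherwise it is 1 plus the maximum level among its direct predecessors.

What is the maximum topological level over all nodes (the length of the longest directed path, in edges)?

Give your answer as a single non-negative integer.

Op 1: add_edge(E, G). Edges now: 1
Op 2: add_edge(C, G). Edges now: 2
Op 3: add_edge(F, D). Edges now: 3
Op 4: add_edge(C, E). Edges now: 4
Op 5: add_edge(F, E). Edges now: 5
Op 6: add_edge(C, D). Edges now: 6
Op 7: add_edge(B, F). Edges now: 7
Op 8: add_edge(F, G). Edges now: 8
Op 9: add_edge(F, A). Edges now: 9
Op 10: add_edge(C, F). Edges now: 10
Op 11: add_edge(E, D). Edges now: 11
Op 12: add_edge(B, G). Edges now: 12
Compute levels (Kahn BFS):
  sources (in-degree 0): B, C
  process B: level=0
    B->F: in-degree(F)=1, level(F)>=1
    B->G: in-degree(G)=3, level(G)>=1
  process C: level=0
    C->D: in-degree(D)=2, level(D)>=1
    C->E: in-degree(E)=1, level(E)>=1
    C->F: in-degree(F)=0, level(F)=1, enqueue
    C->G: in-degree(G)=2, level(G)>=1
  process F: level=1
    F->A: in-degree(A)=0, level(A)=2, enqueue
    F->D: in-degree(D)=1, level(D)>=2
    F->E: in-degree(E)=0, level(E)=2, enqueue
    F->G: in-degree(G)=1, level(G)>=2
  process A: level=2
  process E: level=2
    E->D: in-degree(D)=0, level(D)=3, enqueue
    E->G: in-degree(G)=0, level(G)=3, enqueue
  process D: level=3
  process G: level=3
All levels: A:2, B:0, C:0, D:3, E:2, F:1, G:3
max level = 3

Answer: 3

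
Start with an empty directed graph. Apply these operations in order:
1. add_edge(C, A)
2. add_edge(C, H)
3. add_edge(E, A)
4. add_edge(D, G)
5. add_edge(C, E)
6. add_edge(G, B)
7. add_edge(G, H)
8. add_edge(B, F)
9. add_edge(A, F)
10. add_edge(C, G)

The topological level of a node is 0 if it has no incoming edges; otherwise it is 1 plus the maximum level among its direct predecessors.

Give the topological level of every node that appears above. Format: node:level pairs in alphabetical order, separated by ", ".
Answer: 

Answer: A:2, B:2, C:0, D:0, E:1, F:3, G:1, H:2

Derivation:
Op 1: add_edge(C, A). Edges now: 1
Op 2: add_edge(C, H). Edges now: 2
Op 3: add_edge(E, A). Edges now: 3
Op 4: add_edge(D, G). Edges now: 4
Op 5: add_edge(C, E). Edges now: 5
Op 6: add_edge(G, B). Edges now: 6
Op 7: add_edge(G, H). Edges now: 7
Op 8: add_edge(B, F). Edges now: 8
Op 9: add_edge(A, F). Edges now: 9
Op 10: add_edge(C, G). Edges now: 10
Compute levels (Kahn BFS):
  sources (in-degree 0): C, D
  process C: level=0
    C->A: in-degree(A)=1, level(A)>=1
    C->E: in-degree(E)=0, level(E)=1, enqueue
    C->G: in-degree(G)=1, level(G)>=1
    C->H: in-degree(H)=1, level(H)>=1
  process D: level=0
    D->G: in-degree(G)=0, level(G)=1, enqueue
  process E: level=1
    E->A: in-degree(A)=0, level(A)=2, enqueue
  process G: level=1
    G->B: in-degree(B)=0, level(B)=2, enqueue
    G->H: in-degree(H)=0, level(H)=2, enqueue
  process A: level=2
    A->F: in-degree(F)=1, level(F)>=3
  process B: level=2
    B->F: in-degree(F)=0, level(F)=3, enqueue
  process H: level=2
  process F: level=3
All levels: A:2, B:2, C:0, D:0, E:1, F:3, G:1, H:2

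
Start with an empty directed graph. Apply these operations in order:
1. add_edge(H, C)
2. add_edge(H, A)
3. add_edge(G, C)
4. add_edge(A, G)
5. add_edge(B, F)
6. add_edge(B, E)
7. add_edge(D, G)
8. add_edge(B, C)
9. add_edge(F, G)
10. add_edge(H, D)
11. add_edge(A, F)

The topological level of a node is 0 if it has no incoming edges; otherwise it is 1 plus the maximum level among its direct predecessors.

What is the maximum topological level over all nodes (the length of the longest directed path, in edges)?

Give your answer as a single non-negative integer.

Answer: 4

Derivation:
Op 1: add_edge(H, C). Edges now: 1
Op 2: add_edge(H, A). Edges now: 2
Op 3: add_edge(G, C). Edges now: 3
Op 4: add_edge(A, G). Edges now: 4
Op 5: add_edge(B, F). Edges now: 5
Op 6: add_edge(B, E). Edges now: 6
Op 7: add_edge(D, G). Edges now: 7
Op 8: add_edge(B, C). Edges now: 8
Op 9: add_edge(F, G). Edges now: 9
Op 10: add_edge(H, D). Edges now: 10
Op 11: add_edge(A, F). Edges now: 11
Compute levels (Kahn BFS):
  sources (in-degree 0): B, H
  process B: level=0
    B->C: in-degree(C)=2, level(C)>=1
    B->E: in-degree(E)=0, level(E)=1, enqueue
    B->F: in-degree(F)=1, level(F)>=1
  process H: level=0
    H->A: in-degree(A)=0, level(A)=1, enqueue
    H->C: in-degree(C)=1, level(C)>=1
    H->D: in-degree(D)=0, level(D)=1, enqueue
  process E: level=1
  process A: level=1
    A->F: in-degree(F)=0, level(F)=2, enqueue
    A->G: in-degree(G)=2, level(G)>=2
  process D: level=1
    D->G: in-degree(G)=1, level(G)>=2
  process F: level=2
    F->G: in-degree(G)=0, level(G)=3, enqueue
  process G: level=3
    G->C: in-degree(C)=0, level(C)=4, enqueue
  process C: level=4
All levels: A:1, B:0, C:4, D:1, E:1, F:2, G:3, H:0
max level = 4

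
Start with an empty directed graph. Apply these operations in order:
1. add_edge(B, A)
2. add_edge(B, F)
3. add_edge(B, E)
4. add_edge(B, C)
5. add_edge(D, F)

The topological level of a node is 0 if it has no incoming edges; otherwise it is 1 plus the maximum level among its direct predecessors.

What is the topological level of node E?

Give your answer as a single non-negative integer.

Op 1: add_edge(B, A). Edges now: 1
Op 2: add_edge(B, F). Edges now: 2
Op 3: add_edge(B, E). Edges now: 3
Op 4: add_edge(B, C). Edges now: 4
Op 5: add_edge(D, F). Edges now: 5
Compute levels (Kahn BFS):
  sources (in-degree 0): B, D
  process B: level=0
    B->A: in-degree(A)=0, level(A)=1, enqueue
    B->C: in-degree(C)=0, level(C)=1, enqueue
    B->E: in-degree(E)=0, level(E)=1, enqueue
    B->F: in-degree(F)=1, level(F)>=1
  process D: level=0
    D->F: in-degree(F)=0, level(F)=1, enqueue
  process A: level=1
  process C: level=1
  process E: level=1
  process F: level=1
All levels: A:1, B:0, C:1, D:0, E:1, F:1
level(E) = 1

Answer: 1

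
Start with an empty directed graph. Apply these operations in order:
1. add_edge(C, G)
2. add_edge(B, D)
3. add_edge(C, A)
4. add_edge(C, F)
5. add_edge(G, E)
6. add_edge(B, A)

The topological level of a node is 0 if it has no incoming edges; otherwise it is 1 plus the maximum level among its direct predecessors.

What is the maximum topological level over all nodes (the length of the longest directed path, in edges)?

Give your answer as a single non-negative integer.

Answer: 2

Derivation:
Op 1: add_edge(C, G). Edges now: 1
Op 2: add_edge(B, D). Edges now: 2
Op 3: add_edge(C, A). Edges now: 3
Op 4: add_edge(C, F). Edges now: 4
Op 5: add_edge(G, E). Edges now: 5
Op 6: add_edge(B, A). Edges now: 6
Compute levels (Kahn BFS):
  sources (in-degree 0): B, C
  process B: level=0
    B->A: in-degree(A)=1, level(A)>=1
    B->D: in-degree(D)=0, level(D)=1, enqueue
  process C: level=0
    C->A: in-degree(A)=0, level(A)=1, enqueue
    C->F: in-degree(F)=0, level(F)=1, enqueue
    C->G: in-degree(G)=0, level(G)=1, enqueue
  process D: level=1
  process A: level=1
  process F: level=1
  process G: level=1
    G->E: in-degree(E)=0, level(E)=2, enqueue
  process E: level=2
All levels: A:1, B:0, C:0, D:1, E:2, F:1, G:1
max level = 2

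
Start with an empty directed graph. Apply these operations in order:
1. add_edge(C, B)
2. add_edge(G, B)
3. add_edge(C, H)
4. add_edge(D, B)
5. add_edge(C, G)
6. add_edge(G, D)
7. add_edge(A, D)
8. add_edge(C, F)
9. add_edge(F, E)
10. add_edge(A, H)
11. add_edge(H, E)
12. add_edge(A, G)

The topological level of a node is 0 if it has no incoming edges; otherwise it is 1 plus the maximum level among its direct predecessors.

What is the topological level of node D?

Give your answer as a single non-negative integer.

Op 1: add_edge(C, B). Edges now: 1
Op 2: add_edge(G, B). Edges now: 2
Op 3: add_edge(C, H). Edges now: 3
Op 4: add_edge(D, B). Edges now: 4
Op 5: add_edge(C, G). Edges now: 5
Op 6: add_edge(G, D). Edges now: 6
Op 7: add_edge(A, D). Edges now: 7
Op 8: add_edge(C, F). Edges now: 8
Op 9: add_edge(F, E). Edges now: 9
Op 10: add_edge(A, H). Edges now: 10
Op 11: add_edge(H, E). Edges now: 11
Op 12: add_edge(A, G). Edges now: 12
Compute levels (Kahn BFS):
  sources (in-degree 0): A, C
  process A: level=0
    A->D: in-degree(D)=1, level(D)>=1
    A->G: in-degree(G)=1, level(G)>=1
    A->H: in-degree(H)=1, level(H)>=1
  process C: level=0
    C->B: in-degree(B)=2, level(B)>=1
    C->F: in-degree(F)=0, level(F)=1, enqueue
    C->G: in-degree(G)=0, level(G)=1, enqueue
    C->H: in-degree(H)=0, level(H)=1, enqueue
  process F: level=1
    F->E: in-degree(E)=1, level(E)>=2
  process G: level=1
    G->B: in-degree(B)=1, level(B)>=2
    G->D: in-degree(D)=0, level(D)=2, enqueue
  process H: level=1
    H->E: in-degree(E)=0, level(E)=2, enqueue
  process D: level=2
    D->B: in-degree(B)=0, level(B)=3, enqueue
  process E: level=2
  process B: level=3
All levels: A:0, B:3, C:0, D:2, E:2, F:1, G:1, H:1
level(D) = 2

Answer: 2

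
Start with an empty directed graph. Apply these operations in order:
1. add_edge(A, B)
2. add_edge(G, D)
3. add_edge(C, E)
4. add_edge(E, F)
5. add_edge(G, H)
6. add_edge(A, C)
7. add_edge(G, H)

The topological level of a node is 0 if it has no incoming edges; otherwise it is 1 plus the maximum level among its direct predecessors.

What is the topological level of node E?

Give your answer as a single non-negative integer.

Op 1: add_edge(A, B). Edges now: 1
Op 2: add_edge(G, D). Edges now: 2
Op 3: add_edge(C, E). Edges now: 3
Op 4: add_edge(E, F). Edges now: 4
Op 5: add_edge(G, H). Edges now: 5
Op 6: add_edge(A, C). Edges now: 6
Op 7: add_edge(G, H) (duplicate, no change). Edges now: 6
Compute levels (Kahn BFS):
  sources (in-degree 0): A, G
  process A: level=0
    A->B: in-degree(B)=0, level(B)=1, enqueue
    A->C: in-degree(C)=0, level(C)=1, enqueue
  process G: level=0
    G->D: in-degree(D)=0, level(D)=1, enqueue
    G->H: in-degree(H)=0, level(H)=1, enqueue
  process B: level=1
  process C: level=1
    C->E: in-degree(E)=0, level(E)=2, enqueue
  process D: level=1
  process H: level=1
  process E: level=2
    E->F: in-degree(F)=0, level(F)=3, enqueue
  process F: level=3
All levels: A:0, B:1, C:1, D:1, E:2, F:3, G:0, H:1
level(E) = 2

Answer: 2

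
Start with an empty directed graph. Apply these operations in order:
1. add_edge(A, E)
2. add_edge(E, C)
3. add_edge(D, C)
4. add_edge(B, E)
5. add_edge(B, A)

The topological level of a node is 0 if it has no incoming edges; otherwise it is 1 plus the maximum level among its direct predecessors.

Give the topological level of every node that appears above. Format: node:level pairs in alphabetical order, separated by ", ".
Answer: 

Op 1: add_edge(A, E). Edges now: 1
Op 2: add_edge(E, C). Edges now: 2
Op 3: add_edge(D, C). Edges now: 3
Op 4: add_edge(B, E). Edges now: 4
Op 5: add_edge(B, A). Edges now: 5
Compute levels (Kahn BFS):
  sources (in-degree 0): B, D
  process B: level=0
    B->A: in-degree(A)=0, level(A)=1, enqueue
    B->E: in-degree(E)=1, level(E)>=1
  process D: level=0
    D->C: in-degree(C)=1, level(C)>=1
  process A: level=1
    A->E: in-degree(E)=0, level(E)=2, enqueue
  process E: level=2
    E->C: in-degree(C)=0, level(C)=3, enqueue
  process C: level=3
All levels: A:1, B:0, C:3, D:0, E:2

Answer: A:1, B:0, C:3, D:0, E:2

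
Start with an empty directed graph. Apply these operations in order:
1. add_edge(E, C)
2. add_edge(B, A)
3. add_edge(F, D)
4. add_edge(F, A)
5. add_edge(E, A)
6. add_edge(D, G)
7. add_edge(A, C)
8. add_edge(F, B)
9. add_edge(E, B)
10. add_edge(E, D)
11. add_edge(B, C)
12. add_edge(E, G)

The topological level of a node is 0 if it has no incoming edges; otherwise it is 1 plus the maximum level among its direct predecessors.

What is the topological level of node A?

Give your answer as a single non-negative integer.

Op 1: add_edge(E, C). Edges now: 1
Op 2: add_edge(B, A). Edges now: 2
Op 3: add_edge(F, D). Edges now: 3
Op 4: add_edge(F, A). Edges now: 4
Op 5: add_edge(E, A). Edges now: 5
Op 6: add_edge(D, G). Edges now: 6
Op 7: add_edge(A, C). Edges now: 7
Op 8: add_edge(F, B). Edges now: 8
Op 9: add_edge(E, B). Edges now: 9
Op 10: add_edge(E, D). Edges now: 10
Op 11: add_edge(B, C). Edges now: 11
Op 12: add_edge(E, G). Edges now: 12
Compute levels (Kahn BFS):
  sources (in-degree 0): E, F
  process E: level=0
    E->A: in-degree(A)=2, level(A)>=1
    E->B: in-degree(B)=1, level(B)>=1
    E->C: in-degree(C)=2, level(C)>=1
    E->D: in-degree(D)=1, level(D)>=1
    E->G: in-degree(G)=1, level(G)>=1
  process F: level=0
    F->A: in-degree(A)=1, level(A)>=1
    F->B: in-degree(B)=0, level(B)=1, enqueue
    F->D: in-degree(D)=0, level(D)=1, enqueue
  process B: level=1
    B->A: in-degree(A)=0, level(A)=2, enqueue
    B->C: in-degree(C)=1, level(C)>=2
  process D: level=1
    D->G: in-degree(G)=0, level(G)=2, enqueue
  process A: level=2
    A->C: in-degree(C)=0, level(C)=3, enqueue
  process G: level=2
  process C: level=3
All levels: A:2, B:1, C:3, D:1, E:0, F:0, G:2
level(A) = 2

Answer: 2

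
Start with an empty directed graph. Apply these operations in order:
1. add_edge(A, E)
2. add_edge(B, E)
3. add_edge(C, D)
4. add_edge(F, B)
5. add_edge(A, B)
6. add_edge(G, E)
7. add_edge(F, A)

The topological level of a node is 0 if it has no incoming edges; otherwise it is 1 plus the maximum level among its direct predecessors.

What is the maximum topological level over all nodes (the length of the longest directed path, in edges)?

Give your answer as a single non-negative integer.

Answer: 3

Derivation:
Op 1: add_edge(A, E). Edges now: 1
Op 2: add_edge(B, E). Edges now: 2
Op 3: add_edge(C, D). Edges now: 3
Op 4: add_edge(F, B). Edges now: 4
Op 5: add_edge(A, B). Edges now: 5
Op 6: add_edge(G, E). Edges now: 6
Op 7: add_edge(F, A). Edges now: 7
Compute levels (Kahn BFS):
  sources (in-degree 0): C, F, G
  process C: level=0
    C->D: in-degree(D)=0, level(D)=1, enqueue
  process F: level=0
    F->A: in-degree(A)=0, level(A)=1, enqueue
    F->B: in-degree(B)=1, level(B)>=1
  process G: level=0
    G->E: in-degree(E)=2, level(E)>=1
  process D: level=1
  process A: level=1
    A->B: in-degree(B)=0, level(B)=2, enqueue
    A->E: in-degree(E)=1, level(E)>=2
  process B: level=2
    B->E: in-degree(E)=0, level(E)=3, enqueue
  process E: level=3
All levels: A:1, B:2, C:0, D:1, E:3, F:0, G:0
max level = 3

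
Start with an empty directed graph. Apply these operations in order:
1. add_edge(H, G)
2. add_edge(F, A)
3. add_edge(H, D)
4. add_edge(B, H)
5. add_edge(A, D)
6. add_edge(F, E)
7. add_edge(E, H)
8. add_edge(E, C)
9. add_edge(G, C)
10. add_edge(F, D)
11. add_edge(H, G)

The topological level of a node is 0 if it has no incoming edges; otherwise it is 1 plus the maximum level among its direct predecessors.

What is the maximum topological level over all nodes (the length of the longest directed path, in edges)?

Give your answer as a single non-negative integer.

Op 1: add_edge(H, G). Edges now: 1
Op 2: add_edge(F, A). Edges now: 2
Op 3: add_edge(H, D). Edges now: 3
Op 4: add_edge(B, H). Edges now: 4
Op 5: add_edge(A, D). Edges now: 5
Op 6: add_edge(F, E). Edges now: 6
Op 7: add_edge(E, H). Edges now: 7
Op 8: add_edge(E, C). Edges now: 8
Op 9: add_edge(G, C). Edges now: 9
Op 10: add_edge(F, D). Edges now: 10
Op 11: add_edge(H, G) (duplicate, no change). Edges now: 10
Compute levels (Kahn BFS):
  sources (in-degree 0): B, F
  process B: level=0
    B->H: in-degree(H)=1, level(H)>=1
  process F: level=0
    F->A: in-degree(A)=0, level(A)=1, enqueue
    F->D: in-degree(D)=2, level(D)>=1
    F->E: in-degree(E)=0, level(E)=1, enqueue
  process A: level=1
    A->D: in-degree(D)=1, level(D)>=2
  process E: level=1
    E->C: in-degree(C)=1, level(C)>=2
    E->H: in-degree(H)=0, level(H)=2, enqueue
  process H: level=2
    H->D: in-degree(D)=0, level(D)=3, enqueue
    H->G: in-degree(G)=0, level(G)=3, enqueue
  process D: level=3
  process G: level=3
    G->C: in-degree(C)=0, level(C)=4, enqueue
  process C: level=4
All levels: A:1, B:0, C:4, D:3, E:1, F:0, G:3, H:2
max level = 4

Answer: 4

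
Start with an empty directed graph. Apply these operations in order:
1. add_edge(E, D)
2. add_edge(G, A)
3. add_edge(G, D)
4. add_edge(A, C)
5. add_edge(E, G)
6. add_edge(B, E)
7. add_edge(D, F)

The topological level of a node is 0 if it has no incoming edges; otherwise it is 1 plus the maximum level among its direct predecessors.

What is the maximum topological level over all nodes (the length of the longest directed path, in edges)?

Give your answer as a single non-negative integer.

Op 1: add_edge(E, D). Edges now: 1
Op 2: add_edge(G, A). Edges now: 2
Op 3: add_edge(G, D). Edges now: 3
Op 4: add_edge(A, C). Edges now: 4
Op 5: add_edge(E, G). Edges now: 5
Op 6: add_edge(B, E). Edges now: 6
Op 7: add_edge(D, F). Edges now: 7
Compute levels (Kahn BFS):
  sources (in-degree 0): B
  process B: level=0
    B->E: in-degree(E)=0, level(E)=1, enqueue
  process E: level=1
    E->D: in-degree(D)=1, level(D)>=2
    E->G: in-degree(G)=0, level(G)=2, enqueue
  process G: level=2
    G->A: in-degree(A)=0, level(A)=3, enqueue
    G->D: in-degree(D)=0, level(D)=3, enqueue
  process A: level=3
    A->C: in-degree(C)=0, level(C)=4, enqueue
  process D: level=3
    D->F: in-degree(F)=0, level(F)=4, enqueue
  process C: level=4
  process F: level=4
All levels: A:3, B:0, C:4, D:3, E:1, F:4, G:2
max level = 4

Answer: 4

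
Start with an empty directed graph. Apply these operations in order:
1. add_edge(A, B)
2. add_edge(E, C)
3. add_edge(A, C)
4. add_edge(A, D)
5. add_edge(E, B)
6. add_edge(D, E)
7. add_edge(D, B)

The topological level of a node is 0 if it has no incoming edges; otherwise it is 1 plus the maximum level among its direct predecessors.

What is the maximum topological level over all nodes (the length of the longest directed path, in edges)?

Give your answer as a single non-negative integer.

Answer: 3

Derivation:
Op 1: add_edge(A, B). Edges now: 1
Op 2: add_edge(E, C). Edges now: 2
Op 3: add_edge(A, C). Edges now: 3
Op 4: add_edge(A, D). Edges now: 4
Op 5: add_edge(E, B). Edges now: 5
Op 6: add_edge(D, E). Edges now: 6
Op 7: add_edge(D, B). Edges now: 7
Compute levels (Kahn BFS):
  sources (in-degree 0): A
  process A: level=0
    A->B: in-degree(B)=2, level(B)>=1
    A->C: in-degree(C)=1, level(C)>=1
    A->D: in-degree(D)=0, level(D)=1, enqueue
  process D: level=1
    D->B: in-degree(B)=1, level(B)>=2
    D->E: in-degree(E)=0, level(E)=2, enqueue
  process E: level=2
    E->B: in-degree(B)=0, level(B)=3, enqueue
    E->C: in-degree(C)=0, level(C)=3, enqueue
  process B: level=3
  process C: level=3
All levels: A:0, B:3, C:3, D:1, E:2
max level = 3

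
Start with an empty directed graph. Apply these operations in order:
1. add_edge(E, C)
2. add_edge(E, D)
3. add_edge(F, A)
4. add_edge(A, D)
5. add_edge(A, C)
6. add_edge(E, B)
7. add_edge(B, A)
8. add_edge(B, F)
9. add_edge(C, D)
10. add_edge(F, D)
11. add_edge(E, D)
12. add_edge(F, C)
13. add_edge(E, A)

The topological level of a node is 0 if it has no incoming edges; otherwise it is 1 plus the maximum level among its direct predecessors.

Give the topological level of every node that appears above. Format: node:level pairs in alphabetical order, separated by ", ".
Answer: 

Op 1: add_edge(E, C). Edges now: 1
Op 2: add_edge(E, D). Edges now: 2
Op 3: add_edge(F, A). Edges now: 3
Op 4: add_edge(A, D). Edges now: 4
Op 5: add_edge(A, C). Edges now: 5
Op 6: add_edge(E, B). Edges now: 6
Op 7: add_edge(B, A). Edges now: 7
Op 8: add_edge(B, F). Edges now: 8
Op 9: add_edge(C, D). Edges now: 9
Op 10: add_edge(F, D). Edges now: 10
Op 11: add_edge(E, D) (duplicate, no change). Edges now: 10
Op 12: add_edge(F, C). Edges now: 11
Op 13: add_edge(E, A). Edges now: 12
Compute levels (Kahn BFS):
  sources (in-degree 0): E
  process E: level=0
    E->A: in-degree(A)=2, level(A)>=1
    E->B: in-degree(B)=0, level(B)=1, enqueue
    E->C: in-degree(C)=2, level(C)>=1
    E->D: in-degree(D)=3, level(D)>=1
  process B: level=1
    B->A: in-degree(A)=1, level(A)>=2
    B->F: in-degree(F)=0, level(F)=2, enqueue
  process F: level=2
    F->A: in-degree(A)=0, level(A)=3, enqueue
    F->C: in-degree(C)=1, level(C)>=3
    F->D: in-degree(D)=2, level(D)>=3
  process A: level=3
    A->C: in-degree(C)=0, level(C)=4, enqueue
    A->D: in-degree(D)=1, level(D)>=4
  process C: level=4
    C->D: in-degree(D)=0, level(D)=5, enqueue
  process D: level=5
All levels: A:3, B:1, C:4, D:5, E:0, F:2

Answer: A:3, B:1, C:4, D:5, E:0, F:2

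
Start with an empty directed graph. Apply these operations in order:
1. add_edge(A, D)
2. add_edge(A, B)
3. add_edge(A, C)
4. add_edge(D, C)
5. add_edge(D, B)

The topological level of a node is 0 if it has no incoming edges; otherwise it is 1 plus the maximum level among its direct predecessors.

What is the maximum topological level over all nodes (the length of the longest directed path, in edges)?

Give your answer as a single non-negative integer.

Op 1: add_edge(A, D). Edges now: 1
Op 2: add_edge(A, B). Edges now: 2
Op 3: add_edge(A, C). Edges now: 3
Op 4: add_edge(D, C). Edges now: 4
Op 5: add_edge(D, B). Edges now: 5
Compute levels (Kahn BFS):
  sources (in-degree 0): A
  process A: level=0
    A->B: in-degree(B)=1, level(B)>=1
    A->C: in-degree(C)=1, level(C)>=1
    A->D: in-degree(D)=0, level(D)=1, enqueue
  process D: level=1
    D->B: in-degree(B)=0, level(B)=2, enqueue
    D->C: in-degree(C)=0, level(C)=2, enqueue
  process B: level=2
  process C: level=2
All levels: A:0, B:2, C:2, D:1
max level = 2

Answer: 2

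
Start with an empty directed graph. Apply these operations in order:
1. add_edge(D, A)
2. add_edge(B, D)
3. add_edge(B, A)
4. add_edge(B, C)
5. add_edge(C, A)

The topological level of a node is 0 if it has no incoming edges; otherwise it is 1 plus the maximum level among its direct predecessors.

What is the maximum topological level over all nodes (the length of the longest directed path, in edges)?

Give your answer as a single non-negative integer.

Answer: 2

Derivation:
Op 1: add_edge(D, A). Edges now: 1
Op 2: add_edge(B, D). Edges now: 2
Op 3: add_edge(B, A). Edges now: 3
Op 4: add_edge(B, C). Edges now: 4
Op 5: add_edge(C, A). Edges now: 5
Compute levels (Kahn BFS):
  sources (in-degree 0): B
  process B: level=0
    B->A: in-degree(A)=2, level(A)>=1
    B->C: in-degree(C)=0, level(C)=1, enqueue
    B->D: in-degree(D)=0, level(D)=1, enqueue
  process C: level=1
    C->A: in-degree(A)=1, level(A)>=2
  process D: level=1
    D->A: in-degree(A)=0, level(A)=2, enqueue
  process A: level=2
All levels: A:2, B:0, C:1, D:1
max level = 2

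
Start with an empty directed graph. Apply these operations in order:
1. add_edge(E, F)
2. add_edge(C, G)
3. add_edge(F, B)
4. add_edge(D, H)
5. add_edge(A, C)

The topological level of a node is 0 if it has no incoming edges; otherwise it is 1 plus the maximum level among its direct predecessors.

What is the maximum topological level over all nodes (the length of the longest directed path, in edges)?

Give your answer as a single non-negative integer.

Op 1: add_edge(E, F). Edges now: 1
Op 2: add_edge(C, G). Edges now: 2
Op 3: add_edge(F, B). Edges now: 3
Op 4: add_edge(D, H). Edges now: 4
Op 5: add_edge(A, C). Edges now: 5
Compute levels (Kahn BFS):
  sources (in-degree 0): A, D, E
  process A: level=0
    A->C: in-degree(C)=0, level(C)=1, enqueue
  process D: level=0
    D->H: in-degree(H)=0, level(H)=1, enqueue
  process E: level=0
    E->F: in-degree(F)=0, level(F)=1, enqueue
  process C: level=1
    C->G: in-degree(G)=0, level(G)=2, enqueue
  process H: level=1
  process F: level=1
    F->B: in-degree(B)=0, level(B)=2, enqueue
  process G: level=2
  process B: level=2
All levels: A:0, B:2, C:1, D:0, E:0, F:1, G:2, H:1
max level = 2

Answer: 2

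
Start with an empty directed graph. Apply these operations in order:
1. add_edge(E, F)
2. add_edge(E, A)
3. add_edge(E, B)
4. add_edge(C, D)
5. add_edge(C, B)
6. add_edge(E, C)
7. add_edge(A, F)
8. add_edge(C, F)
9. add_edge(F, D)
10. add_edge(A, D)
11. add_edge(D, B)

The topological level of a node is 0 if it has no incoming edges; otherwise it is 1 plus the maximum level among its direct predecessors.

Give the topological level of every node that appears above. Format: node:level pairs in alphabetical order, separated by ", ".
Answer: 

Op 1: add_edge(E, F). Edges now: 1
Op 2: add_edge(E, A). Edges now: 2
Op 3: add_edge(E, B). Edges now: 3
Op 4: add_edge(C, D). Edges now: 4
Op 5: add_edge(C, B). Edges now: 5
Op 6: add_edge(E, C). Edges now: 6
Op 7: add_edge(A, F). Edges now: 7
Op 8: add_edge(C, F). Edges now: 8
Op 9: add_edge(F, D). Edges now: 9
Op 10: add_edge(A, D). Edges now: 10
Op 11: add_edge(D, B). Edges now: 11
Compute levels (Kahn BFS):
  sources (in-degree 0): E
  process E: level=0
    E->A: in-degree(A)=0, level(A)=1, enqueue
    E->B: in-degree(B)=2, level(B)>=1
    E->C: in-degree(C)=0, level(C)=1, enqueue
    E->F: in-degree(F)=2, level(F)>=1
  process A: level=1
    A->D: in-degree(D)=2, level(D)>=2
    A->F: in-degree(F)=1, level(F)>=2
  process C: level=1
    C->B: in-degree(B)=1, level(B)>=2
    C->D: in-degree(D)=1, level(D)>=2
    C->F: in-degree(F)=0, level(F)=2, enqueue
  process F: level=2
    F->D: in-degree(D)=0, level(D)=3, enqueue
  process D: level=3
    D->B: in-degree(B)=0, level(B)=4, enqueue
  process B: level=4
All levels: A:1, B:4, C:1, D:3, E:0, F:2

Answer: A:1, B:4, C:1, D:3, E:0, F:2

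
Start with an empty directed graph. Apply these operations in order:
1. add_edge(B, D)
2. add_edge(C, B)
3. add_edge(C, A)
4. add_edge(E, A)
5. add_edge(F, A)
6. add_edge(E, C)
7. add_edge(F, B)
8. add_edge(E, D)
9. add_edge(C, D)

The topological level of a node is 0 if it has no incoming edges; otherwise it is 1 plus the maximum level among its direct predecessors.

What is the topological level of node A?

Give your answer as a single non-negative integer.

Answer: 2

Derivation:
Op 1: add_edge(B, D). Edges now: 1
Op 2: add_edge(C, B). Edges now: 2
Op 3: add_edge(C, A). Edges now: 3
Op 4: add_edge(E, A). Edges now: 4
Op 5: add_edge(F, A). Edges now: 5
Op 6: add_edge(E, C). Edges now: 6
Op 7: add_edge(F, B). Edges now: 7
Op 8: add_edge(E, D). Edges now: 8
Op 9: add_edge(C, D). Edges now: 9
Compute levels (Kahn BFS):
  sources (in-degree 0): E, F
  process E: level=0
    E->A: in-degree(A)=2, level(A)>=1
    E->C: in-degree(C)=0, level(C)=1, enqueue
    E->D: in-degree(D)=2, level(D)>=1
  process F: level=0
    F->A: in-degree(A)=1, level(A)>=1
    F->B: in-degree(B)=1, level(B)>=1
  process C: level=1
    C->A: in-degree(A)=0, level(A)=2, enqueue
    C->B: in-degree(B)=0, level(B)=2, enqueue
    C->D: in-degree(D)=1, level(D)>=2
  process A: level=2
  process B: level=2
    B->D: in-degree(D)=0, level(D)=3, enqueue
  process D: level=3
All levels: A:2, B:2, C:1, D:3, E:0, F:0
level(A) = 2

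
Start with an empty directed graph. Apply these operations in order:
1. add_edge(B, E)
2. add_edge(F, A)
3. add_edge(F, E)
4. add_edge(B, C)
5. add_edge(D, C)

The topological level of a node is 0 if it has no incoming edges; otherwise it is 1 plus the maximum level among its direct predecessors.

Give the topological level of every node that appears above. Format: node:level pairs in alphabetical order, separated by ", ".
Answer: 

Answer: A:1, B:0, C:1, D:0, E:1, F:0

Derivation:
Op 1: add_edge(B, E). Edges now: 1
Op 2: add_edge(F, A). Edges now: 2
Op 3: add_edge(F, E). Edges now: 3
Op 4: add_edge(B, C). Edges now: 4
Op 5: add_edge(D, C). Edges now: 5
Compute levels (Kahn BFS):
  sources (in-degree 0): B, D, F
  process B: level=0
    B->C: in-degree(C)=1, level(C)>=1
    B->E: in-degree(E)=1, level(E)>=1
  process D: level=0
    D->C: in-degree(C)=0, level(C)=1, enqueue
  process F: level=0
    F->A: in-degree(A)=0, level(A)=1, enqueue
    F->E: in-degree(E)=0, level(E)=1, enqueue
  process C: level=1
  process A: level=1
  process E: level=1
All levels: A:1, B:0, C:1, D:0, E:1, F:0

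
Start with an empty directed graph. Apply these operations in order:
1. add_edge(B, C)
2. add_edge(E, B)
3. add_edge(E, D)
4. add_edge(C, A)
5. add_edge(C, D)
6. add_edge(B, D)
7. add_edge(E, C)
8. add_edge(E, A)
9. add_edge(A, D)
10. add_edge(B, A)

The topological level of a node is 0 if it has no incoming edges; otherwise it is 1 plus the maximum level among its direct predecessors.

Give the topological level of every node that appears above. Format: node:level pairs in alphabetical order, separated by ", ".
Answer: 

Answer: A:3, B:1, C:2, D:4, E:0

Derivation:
Op 1: add_edge(B, C). Edges now: 1
Op 2: add_edge(E, B). Edges now: 2
Op 3: add_edge(E, D). Edges now: 3
Op 4: add_edge(C, A). Edges now: 4
Op 5: add_edge(C, D). Edges now: 5
Op 6: add_edge(B, D). Edges now: 6
Op 7: add_edge(E, C). Edges now: 7
Op 8: add_edge(E, A). Edges now: 8
Op 9: add_edge(A, D). Edges now: 9
Op 10: add_edge(B, A). Edges now: 10
Compute levels (Kahn BFS):
  sources (in-degree 0): E
  process E: level=0
    E->A: in-degree(A)=2, level(A)>=1
    E->B: in-degree(B)=0, level(B)=1, enqueue
    E->C: in-degree(C)=1, level(C)>=1
    E->D: in-degree(D)=3, level(D)>=1
  process B: level=1
    B->A: in-degree(A)=1, level(A)>=2
    B->C: in-degree(C)=0, level(C)=2, enqueue
    B->D: in-degree(D)=2, level(D)>=2
  process C: level=2
    C->A: in-degree(A)=0, level(A)=3, enqueue
    C->D: in-degree(D)=1, level(D)>=3
  process A: level=3
    A->D: in-degree(D)=0, level(D)=4, enqueue
  process D: level=4
All levels: A:3, B:1, C:2, D:4, E:0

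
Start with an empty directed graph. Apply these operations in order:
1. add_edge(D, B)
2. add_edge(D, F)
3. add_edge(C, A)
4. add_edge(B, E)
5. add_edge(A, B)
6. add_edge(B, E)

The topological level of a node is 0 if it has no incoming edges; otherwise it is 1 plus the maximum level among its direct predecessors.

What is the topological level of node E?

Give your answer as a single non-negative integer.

Answer: 3

Derivation:
Op 1: add_edge(D, B). Edges now: 1
Op 2: add_edge(D, F). Edges now: 2
Op 3: add_edge(C, A). Edges now: 3
Op 4: add_edge(B, E). Edges now: 4
Op 5: add_edge(A, B). Edges now: 5
Op 6: add_edge(B, E) (duplicate, no change). Edges now: 5
Compute levels (Kahn BFS):
  sources (in-degree 0): C, D
  process C: level=0
    C->A: in-degree(A)=0, level(A)=1, enqueue
  process D: level=0
    D->B: in-degree(B)=1, level(B)>=1
    D->F: in-degree(F)=0, level(F)=1, enqueue
  process A: level=1
    A->B: in-degree(B)=0, level(B)=2, enqueue
  process F: level=1
  process B: level=2
    B->E: in-degree(E)=0, level(E)=3, enqueue
  process E: level=3
All levels: A:1, B:2, C:0, D:0, E:3, F:1
level(E) = 3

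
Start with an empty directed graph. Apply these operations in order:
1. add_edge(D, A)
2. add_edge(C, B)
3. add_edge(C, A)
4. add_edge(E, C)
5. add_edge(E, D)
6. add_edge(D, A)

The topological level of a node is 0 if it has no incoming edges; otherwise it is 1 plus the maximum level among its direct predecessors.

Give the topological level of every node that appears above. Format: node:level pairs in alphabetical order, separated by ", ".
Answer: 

Op 1: add_edge(D, A). Edges now: 1
Op 2: add_edge(C, B). Edges now: 2
Op 3: add_edge(C, A). Edges now: 3
Op 4: add_edge(E, C). Edges now: 4
Op 5: add_edge(E, D). Edges now: 5
Op 6: add_edge(D, A) (duplicate, no change). Edges now: 5
Compute levels (Kahn BFS):
  sources (in-degree 0): E
  process E: level=0
    E->C: in-degree(C)=0, level(C)=1, enqueue
    E->D: in-degree(D)=0, level(D)=1, enqueue
  process C: level=1
    C->A: in-degree(A)=1, level(A)>=2
    C->B: in-degree(B)=0, level(B)=2, enqueue
  process D: level=1
    D->A: in-degree(A)=0, level(A)=2, enqueue
  process B: level=2
  process A: level=2
All levels: A:2, B:2, C:1, D:1, E:0

Answer: A:2, B:2, C:1, D:1, E:0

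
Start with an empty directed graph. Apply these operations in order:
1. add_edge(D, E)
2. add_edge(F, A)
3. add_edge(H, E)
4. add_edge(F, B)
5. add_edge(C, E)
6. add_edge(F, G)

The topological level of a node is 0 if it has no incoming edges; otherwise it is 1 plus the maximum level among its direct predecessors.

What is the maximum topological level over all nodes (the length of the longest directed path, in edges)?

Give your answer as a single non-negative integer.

Op 1: add_edge(D, E). Edges now: 1
Op 2: add_edge(F, A). Edges now: 2
Op 3: add_edge(H, E). Edges now: 3
Op 4: add_edge(F, B). Edges now: 4
Op 5: add_edge(C, E). Edges now: 5
Op 6: add_edge(F, G). Edges now: 6
Compute levels (Kahn BFS):
  sources (in-degree 0): C, D, F, H
  process C: level=0
    C->E: in-degree(E)=2, level(E)>=1
  process D: level=0
    D->E: in-degree(E)=1, level(E)>=1
  process F: level=0
    F->A: in-degree(A)=0, level(A)=1, enqueue
    F->B: in-degree(B)=0, level(B)=1, enqueue
    F->G: in-degree(G)=0, level(G)=1, enqueue
  process H: level=0
    H->E: in-degree(E)=0, level(E)=1, enqueue
  process A: level=1
  process B: level=1
  process G: level=1
  process E: level=1
All levels: A:1, B:1, C:0, D:0, E:1, F:0, G:1, H:0
max level = 1

Answer: 1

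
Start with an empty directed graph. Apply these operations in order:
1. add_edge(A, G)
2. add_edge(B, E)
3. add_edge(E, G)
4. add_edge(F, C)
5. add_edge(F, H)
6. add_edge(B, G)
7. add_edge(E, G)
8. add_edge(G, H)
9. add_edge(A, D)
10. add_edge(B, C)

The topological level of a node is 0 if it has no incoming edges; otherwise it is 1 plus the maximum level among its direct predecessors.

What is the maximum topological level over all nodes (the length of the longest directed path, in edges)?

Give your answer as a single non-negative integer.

Answer: 3

Derivation:
Op 1: add_edge(A, G). Edges now: 1
Op 2: add_edge(B, E). Edges now: 2
Op 3: add_edge(E, G). Edges now: 3
Op 4: add_edge(F, C). Edges now: 4
Op 5: add_edge(F, H). Edges now: 5
Op 6: add_edge(B, G). Edges now: 6
Op 7: add_edge(E, G) (duplicate, no change). Edges now: 6
Op 8: add_edge(G, H). Edges now: 7
Op 9: add_edge(A, D). Edges now: 8
Op 10: add_edge(B, C). Edges now: 9
Compute levels (Kahn BFS):
  sources (in-degree 0): A, B, F
  process A: level=0
    A->D: in-degree(D)=0, level(D)=1, enqueue
    A->G: in-degree(G)=2, level(G)>=1
  process B: level=0
    B->C: in-degree(C)=1, level(C)>=1
    B->E: in-degree(E)=0, level(E)=1, enqueue
    B->G: in-degree(G)=1, level(G)>=1
  process F: level=0
    F->C: in-degree(C)=0, level(C)=1, enqueue
    F->H: in-degree(H)=1, level(H)>=1
  process D: level=1
  process E: level=1
    E->G: in-degree(G)=0, level(G)=2, enqueue
  process C: level=1
  process G: level=2
    G->H: in-degree(H)=0, level(H)=3, enqueue
  process H: level=3
All levels: A:0, B:0, C:1, D:1, E:1, F:0, G:2, H:3
max level = 3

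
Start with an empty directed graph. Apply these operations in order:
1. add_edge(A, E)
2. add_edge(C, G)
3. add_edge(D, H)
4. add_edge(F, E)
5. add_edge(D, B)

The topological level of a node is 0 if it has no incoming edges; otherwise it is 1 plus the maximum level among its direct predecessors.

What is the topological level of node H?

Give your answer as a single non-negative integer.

Answer: 1

Derivation:
Op 1: add_edge(A, E). Edges now: 1
Op 2: add_edge(C, G). Edges now: 2
Op 3: add_edge(D, H). Edges now: 3
Op 4: add_edge(F, E). Edges now: 4
Op 5: add_edge(D, B). Edges now: 5
Compute levels (Kahn BFS):
  sources (in-degree 0): A, C, D, F
  process A: level=0
    A->E: in-degree(E)=1, level(E)>=1
  process C: level=0
    C->G: in-degree(G)=0, level(G)=1, enqueue
  process D: level=0
    D->B: in-degree(B)=0, level(B)=1, enqueue
    D->H: in-degree(H)=0, level(H)=1, enqueue
  process F: level=0
    F->E: in-degree(E)=0, level(E)=1, enqueue
  process G: level=1
  process B: level=1
  process H: level=1
  process E: level=1
All levels: A:0, B:1, C:0, D:0, E:1, F:0, G:1, H:1
level(H) = 1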